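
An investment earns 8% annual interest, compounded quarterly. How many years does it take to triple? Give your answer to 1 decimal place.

13.9 years

(1 + 0.02)^(4t) = 3.
4t = ln 3 / ln(1 + 0.02) ≈ 1.0986/0.0198026 ≈ 55.4781.
t ≈ 13.8695.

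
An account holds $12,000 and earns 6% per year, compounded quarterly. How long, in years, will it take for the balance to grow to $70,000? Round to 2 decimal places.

We need (1 + 0.015)^(4t) = 5.8333, so 4t = ln 5.8333 / ln 1.015 ≈ 118.4522.
t ≈ 118.4522/4 = 29.6130 years.

29.61 years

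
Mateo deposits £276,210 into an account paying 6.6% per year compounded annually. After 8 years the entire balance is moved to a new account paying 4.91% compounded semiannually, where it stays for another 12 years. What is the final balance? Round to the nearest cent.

£824,314.27

Phase 1: 276,210·(1 + 0.066)^8 ≈ 460,571.4734.
Phase 2: 460,571.4734·(1 + 0.02455)^24 ≈ 824,314.2719.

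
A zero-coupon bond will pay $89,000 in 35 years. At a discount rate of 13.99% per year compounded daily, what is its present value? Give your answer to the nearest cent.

$665.69

Growth factor = (1 + 0.1399/365)^12775 ≈ 133.69510287.
P = 89,000/133.69510287 ≈ 665.6938.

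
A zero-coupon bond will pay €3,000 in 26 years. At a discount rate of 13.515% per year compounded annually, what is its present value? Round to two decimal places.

Growth factor = (1 + 0.13515)^26 ≈ 27.0012948.
P = 3,000/27.0012948 ≈ 111.1058.

€111.11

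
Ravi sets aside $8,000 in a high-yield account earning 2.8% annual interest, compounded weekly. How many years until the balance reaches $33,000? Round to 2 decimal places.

We need (1 + 0.000538462)^(52t) = 4.125, so 52t = ln 4.125 / ln 1.000538 ≈ 2632.4025.
t ≈ 2632.4025/52 = 50.6231 years.

50.62 years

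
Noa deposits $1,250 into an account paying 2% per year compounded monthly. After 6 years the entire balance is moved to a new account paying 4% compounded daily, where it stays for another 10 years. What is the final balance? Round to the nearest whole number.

After 6 years at 2%: 1,250 × 1.127384233 ≈ 1,409.2303.
Then 10 years at 4%: 1,409.2303 × 1.491792003 ≈ 2,102.2785.

$2,102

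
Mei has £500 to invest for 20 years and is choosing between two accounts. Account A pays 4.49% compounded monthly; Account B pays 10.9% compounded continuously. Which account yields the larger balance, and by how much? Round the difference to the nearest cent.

Account B, by £3,197.86

Account A growth factor: (1 + 0.0449/12)^240 ≈ 2.450578626; balance ≈ 1,225.2893.
Account B growth factor: e^(0.109·20) = e^2.18 ≈ 8.846306259; balance ≈ 4,423.1531.
Account B is larger by 3,197.8638.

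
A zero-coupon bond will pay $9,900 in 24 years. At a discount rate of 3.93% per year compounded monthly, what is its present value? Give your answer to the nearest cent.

$3,860.81

Growth factor = (1 + 0.003275)^288 ≈ 2.564231629.
P = 9,900/2.564231629 ≈ 3,860.8057.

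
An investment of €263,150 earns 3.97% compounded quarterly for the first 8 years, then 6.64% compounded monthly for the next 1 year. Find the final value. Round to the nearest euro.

€385,667

Phase 1: 263,150·(1 + 0.009925)^32 ≈ 360,956.8685.
Phase 2: 360,956.8685·(1 + 0.0664/12)^12 ≈ 385,667.4391.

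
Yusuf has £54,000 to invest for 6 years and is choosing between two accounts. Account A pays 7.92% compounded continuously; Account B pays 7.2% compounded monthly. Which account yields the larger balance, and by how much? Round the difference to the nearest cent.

A: e^(0.0792·6) = e^0.4752 ≈ 1.6083358325, so 54,000 × 1.6083358325 ≈ 86,850.1350.
B: (1 + 0.006)^72 ≈ 1.5383480729, so 54,000 × 1.5383480729 ≈ 83,070.7959.
Difference ≈ 3,779.3390 in favor of A.

Account A, by £3,779.34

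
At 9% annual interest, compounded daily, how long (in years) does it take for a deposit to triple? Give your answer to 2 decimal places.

(1 + 0.000246575)^(365t) = 3.
365t = ln 3 / ln(1 + 0.000246575) ≈ 1.0986/0.000246545 ≈ 4456.0325.
t ≈ 12.2083.

12.21 years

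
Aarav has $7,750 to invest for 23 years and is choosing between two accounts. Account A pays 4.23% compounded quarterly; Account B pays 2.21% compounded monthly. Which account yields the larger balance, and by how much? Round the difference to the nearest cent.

Account A growth factor: (1 + 0.010575)^92 ≈ 2.6321257053; balance ≈ 20,398.9742.
Account B growth factor: (1 + 0.0221/12)^276 ≈ 1.661685609; balance ≈ 12,878.0635.
Account A is larger by 7,520.9107.

Account A, by $7,520.91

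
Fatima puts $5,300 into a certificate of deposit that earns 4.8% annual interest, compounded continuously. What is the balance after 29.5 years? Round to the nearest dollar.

$21,839

A = P·e^(rt) = 5,300·e^(0.048·29.5) = 5,300·e^1.416.
e^1.416 ≈ 4.1206050114, so A ≈ 21,839.2066.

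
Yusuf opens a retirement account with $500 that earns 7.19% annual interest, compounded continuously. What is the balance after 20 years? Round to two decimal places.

$2,106.13

A = P·e^(rt) = 500·e^(0.0719·20) = 500·e^1.438.
e^1.438 ≈ 4.212262861, so A ≈ 2,106.1314.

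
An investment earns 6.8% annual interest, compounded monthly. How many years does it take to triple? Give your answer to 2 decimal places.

16.20 years

(1 + 0.00566667)^(12t) = 3.
12t = ln 3 / ln(1 + 0.00566667) ≈ 1.0986/0.00565067 ≈ 194.4215.
t ≈ 16.2018.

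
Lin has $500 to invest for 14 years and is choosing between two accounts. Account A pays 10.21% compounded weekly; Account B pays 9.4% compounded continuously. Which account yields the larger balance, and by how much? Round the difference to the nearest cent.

Account A, by $220.93

Account A growth factor: (1 + 0.1021/52)^728 ≈ 4.170344091; balance ≈ 2,085.1720.
Account B growth factor: e^(0.094·14) = e^1.316 ≈ 3.728477599; balance ≈ 1,864.2388.
Account A is larger by 220.9332.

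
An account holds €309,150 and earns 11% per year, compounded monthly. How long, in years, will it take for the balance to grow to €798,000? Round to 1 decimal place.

We need (1 + 0.00916667)^(12t) = 2.5813, so 12t = ln 2.5813 / ln 1.009167 ≈ 103.9224.
t ≈ 103.9224/12 = 8.6602 years.

8.7 years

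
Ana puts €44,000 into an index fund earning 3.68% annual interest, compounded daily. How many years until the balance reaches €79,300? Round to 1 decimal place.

We need (1 + 0.000100822)^(365t) = 1.8023, so 365t = ln 1.8023 / ln 1.000101 ≈ 5842.7592.
t ≈ 5842.7592/365 = 16.0076 years.

16.0 years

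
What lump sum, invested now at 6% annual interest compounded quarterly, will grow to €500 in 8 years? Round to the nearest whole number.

Periodic rate = 6%/4 = 0.015; 32 periods.
P = 500/(1 + 0.015)^32 ≈ 500/1.61032432 ≈ 310.4965.

€310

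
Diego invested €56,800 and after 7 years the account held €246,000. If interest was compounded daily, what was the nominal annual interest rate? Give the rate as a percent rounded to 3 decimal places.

20.946%

The 2555-period growth factor is 246,000/56,800 = 4.33099.
r/365 = 4.33099^(1/2555) − 1 ≈ 0.000573861, so r ≈ 365·0.000573861 = 20.94594%.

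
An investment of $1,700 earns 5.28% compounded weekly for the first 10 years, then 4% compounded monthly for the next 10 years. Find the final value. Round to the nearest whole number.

$4,296

After 10 years at 5.28%: 1,700 × 1.695083699 ≈ 2,881.6423.
Then 10 years at 4%: 2,881.6423 × 1.490832682 ≈ 4,296.0465.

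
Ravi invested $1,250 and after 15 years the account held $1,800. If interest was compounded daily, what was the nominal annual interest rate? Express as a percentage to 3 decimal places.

2.431%

The 5475-period growth factor is 1,800/1,250 = 1.44.
r/365 = 1.44^(1/5475) − 1 ≈ 0.0000666037, so r ≈ 365·0.0000666037 = 2.43104%.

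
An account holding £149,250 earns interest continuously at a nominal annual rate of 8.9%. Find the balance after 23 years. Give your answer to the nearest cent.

£1,155,886.37

A = P·e^(rt) = 149,250·e^(0.089·23) = 149,250·e^2.047.
e^2.047 ≈ 7.744632323613, so A ≈ 1,155,886.3743.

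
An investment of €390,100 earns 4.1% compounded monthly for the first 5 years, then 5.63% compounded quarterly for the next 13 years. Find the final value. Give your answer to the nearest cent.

€990,144.39

Phase 1: 390,100·(1 + 0.041/12)^60 ≈ 478,690.2382.
Phase 2: 478,690.2382·(1 + 0.014075)^52 ≈ 990,144.3932.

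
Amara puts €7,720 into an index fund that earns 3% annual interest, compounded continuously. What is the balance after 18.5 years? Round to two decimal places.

A = P·e^(rt) = 7,720·e^(0.03·18.5) = 7,720·e^0.555.
e^0.555 ≈ 1.7419409848, so A ≈ 13,447.7844.

€13,447.78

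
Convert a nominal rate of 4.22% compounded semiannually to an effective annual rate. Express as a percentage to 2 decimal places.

4.26%

EAR = (1 + 4.22%/2)^2 − 1 = (1 + 0.0211)^2 − 1.
(1 + 0.0211)^2 ≈ 1.042645, so EAR ≈ 4.26452%.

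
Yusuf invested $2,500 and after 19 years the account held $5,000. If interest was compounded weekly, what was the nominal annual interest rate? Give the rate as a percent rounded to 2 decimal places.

The 988-period growth factor is 5,000/2,500 = 2.
r/52 = 2^(1/988) − 1 ≈ 0.000701812, so r ≈ 52·0.000701812 = 3.64942%.

3.65%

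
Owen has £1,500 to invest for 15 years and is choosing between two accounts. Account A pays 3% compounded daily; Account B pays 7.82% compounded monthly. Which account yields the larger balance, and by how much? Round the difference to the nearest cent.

Account B, by £2,476.67

Account A growth factor: (1 + 0.03/365)^5475 ≈ 1.568283184; balance ≈ 2,352.4248.
Account B growth factor: (1 + 0.0782/12)^180 ≈ 3.219398365; balance ≈ 4,829.0975.
Account B is larger by 2,476.6728.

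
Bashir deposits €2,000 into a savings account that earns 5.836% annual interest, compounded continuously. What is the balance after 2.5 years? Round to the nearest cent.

€2,314.16

A = P·e^(rt) = 2,000·e^(0.05836·2.5) = 2,000·e^0.1459.
e^0.1459 ≈ 1.157080474, so A ≈ 2,314.1609.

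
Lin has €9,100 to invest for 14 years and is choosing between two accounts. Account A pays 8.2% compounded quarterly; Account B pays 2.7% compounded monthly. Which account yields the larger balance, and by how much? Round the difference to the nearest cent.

Account A, by €15,076.53

Account A growth factor: (1 + 0.0205)^56 ≈ 3.1155053898; balance ≈ 28,351.0990.
Account B growth factor: (1 + 0.00225)^168 ≈ 1.4587434096; balance ≈ 13,274.5650.
Account A is larger by 15,076.5340.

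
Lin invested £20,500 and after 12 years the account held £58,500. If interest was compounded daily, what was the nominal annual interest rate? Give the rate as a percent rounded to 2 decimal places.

The 4380-period growth factor is 58,500/20,500 = 2.85366.
r/365 = 2.85366^(1/4380) − 1 ≈ 0.000239435, so r ≈ 365·0.000239435 = 8.73939%.

8.74%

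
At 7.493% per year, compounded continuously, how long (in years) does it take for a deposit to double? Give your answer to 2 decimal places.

9.25 years

e^(0.07493t) = 2, so 0.07493t = ln 2 ≈ 0.69315.
t ≈ 0.69315/0.07493 ≈ 9.2506.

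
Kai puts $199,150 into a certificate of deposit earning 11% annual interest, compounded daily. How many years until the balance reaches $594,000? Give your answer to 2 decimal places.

9.94 years

(1 + 0.00030137)^(365t) = 594,000/199,150 = 2.9827.
365t·ln(1 + 0.00030137) = ln(2.9827); 365t = 1.0928/0.000301324 ≈ 3626.7252.
t ≈ 9.9362 years.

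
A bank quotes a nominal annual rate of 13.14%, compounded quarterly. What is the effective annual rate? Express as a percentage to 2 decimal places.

13.80%

EAR = (1 + 13.14%/4)^4 − 1 = (1 + 0.03285)^4 − 1.
(1 + 0.03285)^4 ≈ 1.138018, so EAR ≈ 13.80177%.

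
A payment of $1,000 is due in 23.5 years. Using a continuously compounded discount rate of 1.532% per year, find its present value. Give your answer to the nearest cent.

P = A·e^(−rt) = 1,000·e^(−0.36002).
e^(−0.36002) ≈ 0.697662373, so P ≈ 697.6624.

$697.66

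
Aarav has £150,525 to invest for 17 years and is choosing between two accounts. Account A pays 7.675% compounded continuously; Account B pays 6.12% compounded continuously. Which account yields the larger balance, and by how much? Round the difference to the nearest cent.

Account A, by £128,912.37

Account A growth factor: e^(0.07675·17) = e^1.30475 ≈ 3.68676728666; balance ≈ 554,950.6458.
Account B growth factor: e^(0.0612·17) = e^1.0404 ≈ 2.83034892752; balance ≈ 426,038.2723.
Account A is larger by 128,912.3735.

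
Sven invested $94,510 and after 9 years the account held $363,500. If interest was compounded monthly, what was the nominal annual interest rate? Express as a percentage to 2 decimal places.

The 108-period growth factor is 363,500/94,510 = 3.84615.
r/12 = 3.84615^(1/108) − 1 ≈ 0.012551, so r ≈ 12·0.012551 = 15.06122%.

15.06%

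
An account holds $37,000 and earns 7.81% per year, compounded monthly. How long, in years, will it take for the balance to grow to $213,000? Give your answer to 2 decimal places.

We need (1 + 0.00650833)^(12t) = 5.7568, so 12t = ln 5.7568 / ln 1.006508 ≈ 269.8178.
t ≈ 269.8178/12 = 22.4848 years.

22.48 years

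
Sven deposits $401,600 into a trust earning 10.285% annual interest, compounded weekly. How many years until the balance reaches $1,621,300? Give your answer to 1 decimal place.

13.6 years

We need (1 + 0.00197788)^(52t) = 4.0371, so 52t = ln 4.0371 / ln 1.001978 ≈ 706.2630.
t ≈ 706.2630/52 = 13.5820 years.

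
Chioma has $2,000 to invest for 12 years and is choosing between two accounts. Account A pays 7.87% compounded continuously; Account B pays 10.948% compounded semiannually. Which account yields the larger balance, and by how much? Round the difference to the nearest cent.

A: e^(0.0787·12) = e^0.9444 ≈ 2.571270154, so 2,000 × 2.571270154 ≈ 5,142.5403.
B: (1 + 0.05474)^24 ≈ 3.5932712, so 2,000 × 3.5932712 ≈ 7,186.5424.
Difference ≈ 2,044.0021 in favor of B.

Account B, by $2,044.00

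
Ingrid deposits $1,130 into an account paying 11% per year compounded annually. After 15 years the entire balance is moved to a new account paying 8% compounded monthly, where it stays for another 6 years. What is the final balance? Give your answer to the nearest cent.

After 15 years at 11%: 1,130 × 4.784589488 ≈ 5,406.5861.
Then 6 years at 8%: 5,406.5861 × 1.613502167 ≈ 8,723.5384.

$8,723.54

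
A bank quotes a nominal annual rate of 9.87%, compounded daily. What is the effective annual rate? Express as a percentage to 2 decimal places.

EAR = (1 + 9.87%/365)^365 − 1 = (1 + 0.000270411)^365 − 1.
(1 + 0.000270411)^365 ≈ 1.10372, so EAR ≈ 10.37204%.

10.37%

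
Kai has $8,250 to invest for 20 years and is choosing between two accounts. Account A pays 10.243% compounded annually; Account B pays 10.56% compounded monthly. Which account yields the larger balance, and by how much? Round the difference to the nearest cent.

Account B, by $9,551.00

A: (1 + 0.10243)^20 ≈ 7.031054434, so 8,250 × 7.031054434 ≈ 58,006.1991.
B: (1 + 0.0088)^240 ≈ 8.1887508139, so 8,250 × 8.1887508139 ≈ 67,557.1942.
Difference ≈ 9,550.9951 in favor of B.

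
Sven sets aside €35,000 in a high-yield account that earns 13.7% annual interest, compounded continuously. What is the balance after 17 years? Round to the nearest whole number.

€359,368

A = P·e^(rt) = 35,000·e^(0.137·17) = 35,000·e^2.329.
e^2.329 ≈ 10.2676687288, so A ≈ 359,368.4055.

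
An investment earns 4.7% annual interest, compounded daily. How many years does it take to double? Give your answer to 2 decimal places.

14.75 years

(1 + 0.000128767)^(365t) = 2.
365t = ln 2 / ln(1 + 0.000128767) ≈ 0.69315/0.000128759 ≈ 5383.2981.
t ≈ 14.7488.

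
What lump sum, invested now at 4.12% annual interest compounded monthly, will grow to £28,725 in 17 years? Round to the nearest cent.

£14,275.82

Growth factor = (1 + 0.0412/12)^204 ≈ 2.0121431376.
P = 28,725/2.0121431376 ≈ 14,275.8234.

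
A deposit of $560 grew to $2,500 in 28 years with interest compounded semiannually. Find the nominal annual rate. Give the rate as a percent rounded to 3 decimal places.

(1 + r/2)^56 = 2,500/560 = 4.46429.
1 + r/2 = 4.46429^(1/56) ≈ 1.027076, so r/2 ≈ 0.0270763.
r ≈ 2·0.0270763 = 5.41526%.

5.415%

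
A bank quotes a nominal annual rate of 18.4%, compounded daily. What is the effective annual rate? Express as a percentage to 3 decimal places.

20.196%

One year is 365 periods at 0.00050411 each: (1 + 0.00050411)^365 ≈ 1.20196.
EAR = 1.20196 − 1 ≈ 20.19601%.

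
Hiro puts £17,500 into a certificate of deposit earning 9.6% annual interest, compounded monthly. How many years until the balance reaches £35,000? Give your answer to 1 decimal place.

7.2 years

We need (1 + 0.008)^(12t) = 2, so 12t = ln 2 / ln 1.008 ≈ 86.9895.
t ≈ 86.9895/12 = 7.2491 years.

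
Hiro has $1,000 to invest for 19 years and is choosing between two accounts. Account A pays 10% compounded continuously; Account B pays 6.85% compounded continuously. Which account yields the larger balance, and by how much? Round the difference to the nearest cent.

Account A, by $3,011.09

A: e^(0.1·19) = e^1.9 ≈ 6.685894442, so 1,000 × 6.685894442 ≈ 6,685.8944.
B: e^(0.0685·19) = e^1.3015 ≈ 3.674804743, so 1,000 × 3.674804743 ≈ 3,674.8047.
Difference ≈ 3,011.0897 in favor of A.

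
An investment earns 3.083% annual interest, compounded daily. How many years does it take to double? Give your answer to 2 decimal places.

(1 + 0.0000844658)^(365t) = 2.
365t = ln 2 / ln(1 + 0.0000844658) ≈ 0.69315/8.44622e-05 ≈ 8206.5977.
t ≈ 22.4838.

22.48 years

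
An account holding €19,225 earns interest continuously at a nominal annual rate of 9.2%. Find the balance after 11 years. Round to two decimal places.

A = P·e^(rt) = 19,225·e^(0.092·11) = 19,225·e^1.012.
e^1.012 ≈ 2.7510977119, so A ≈ 52,889.8535.

€52,889.85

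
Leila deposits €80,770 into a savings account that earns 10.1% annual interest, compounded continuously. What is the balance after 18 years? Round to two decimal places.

A = P·e^(rt) = 80,770·e^(0.101·18) = 80,770·e^1.818.
e^1.818 ≈ 6.15952706848, so A ≈ 497,505.0013.

€497,505.00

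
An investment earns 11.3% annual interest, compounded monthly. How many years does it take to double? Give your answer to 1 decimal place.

(1 + 0.00941667)^(12t) = 2.
12t = ln 2 / ln(1 + 0.00941667) ≈ 0.69315/0.00937261 ≈ 73.9546.
t ≈ 6.1629.

6.2 years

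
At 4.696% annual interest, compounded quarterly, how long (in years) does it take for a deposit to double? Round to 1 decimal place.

14.8 years

(1 + 0.01174)^(4t) = 2.
4t = ln 2 / ln(1 + 0.01174) ≈ 0.69315/0.0116716 ≈ 59.3874.
t ≈ 14.8468.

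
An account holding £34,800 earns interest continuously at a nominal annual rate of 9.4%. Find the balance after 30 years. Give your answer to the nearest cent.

A = P·e^(rt) = 34,800·e^(0.094·30) = 34,800·e^2.82.
e^2.82 ≈ 16.7768506721, so A ≈ 583,834.4034.

£583,834.40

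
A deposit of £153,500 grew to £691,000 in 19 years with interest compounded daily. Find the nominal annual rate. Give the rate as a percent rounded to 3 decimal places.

(1 + r/365)^6935 = 691,000/153,500 = 4.50163.
1 + r/365 = 4.50163^(1/6935) ≈ 1.000217, so r/365 ≈ 0.000216958.
r ≈ 365·0.000216958 = 7.91896%.

7.919%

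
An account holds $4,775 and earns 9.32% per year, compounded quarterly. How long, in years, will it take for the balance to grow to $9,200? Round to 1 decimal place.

(1 + 0.0233)^(4t) = 9,200/4,775 = 1.9267.
4t·ln(1 + 0.0233) = ln(1.9267); 4t = 0.65581/0.0230327 ≈ 28.4730.
t ≈ 7.1182 years.

7.1 years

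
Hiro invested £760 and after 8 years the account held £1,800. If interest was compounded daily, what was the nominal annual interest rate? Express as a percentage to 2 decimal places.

The 2920-period growth factor is 1,800/760 = 2.36842.
r/365 = 2.36842^(1/2920) − 1 ≈ 0.000295326, so r ≈ 365·0.000295326 = 10.77939%.

10.78%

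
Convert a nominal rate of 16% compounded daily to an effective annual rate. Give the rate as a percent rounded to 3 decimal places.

17.347%

One year is 365 periods at 0.000438356 each: (1 + 0.000438356)^365 ≈ 1.17347.
EAR = 1.17347 − 1 ≈ 17.34697%.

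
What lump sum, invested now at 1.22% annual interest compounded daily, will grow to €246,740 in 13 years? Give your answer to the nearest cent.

€210,553.08

Growth factor = (1 + 0.0122/365)^4745 ≈ 1.17186599922.
P = 246,740/1.17186599922 ≈ 210,553.0839.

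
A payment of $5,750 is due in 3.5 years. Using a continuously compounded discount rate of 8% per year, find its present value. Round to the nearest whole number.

$4,346

P = A·e^(−rt) = 5,750·e^(−0.28).
e^(−0.28) ≈ 0.7557837415, so P ≈ 4,345.7565.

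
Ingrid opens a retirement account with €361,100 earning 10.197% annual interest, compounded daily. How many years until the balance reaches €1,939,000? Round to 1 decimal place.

16.5 years

(1 + 0.00027937)^(365t) = 1,939,000/361,100 = 5.3697.
365t·ln(1 + 0.00027937) = ln(5.3697); 365t = 1.6808/0.000279331 ≈ 6017.1397.
t ≈ 16.4853 years.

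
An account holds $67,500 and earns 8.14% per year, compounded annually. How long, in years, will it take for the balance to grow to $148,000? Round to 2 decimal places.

10.03 years

(1 + 0.0814)^t = 148,000/67,500 = 2.1926.
t·ln(1 + 0.0814) = ln(2.1926); t = 0.78508/0.0782565 ≈ 10.0322.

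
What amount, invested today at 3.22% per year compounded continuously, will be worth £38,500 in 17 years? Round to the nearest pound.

P = A·e^(−rt) = 38,500·e^(−0.5474).
e^(−0.5474) ≈ 0.57845183167, so P ≈ 22,270.3955.

£22,270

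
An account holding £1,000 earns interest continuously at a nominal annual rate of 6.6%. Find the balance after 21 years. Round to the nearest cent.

A = P·e^(rt) = 1,000·e^(0.066·21) = 1,000·e^1.386.
e^1.386 ≈ 3.998822729, so A ≈ 3,998.8227.

£3,998.82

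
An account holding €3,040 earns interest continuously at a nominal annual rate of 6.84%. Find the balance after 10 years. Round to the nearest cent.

€6,024.64

A = P·e^(rt) = 3,040·e^(0.0684·10) = 3,040·e^0.684.
e^0.684 ≈ 1.981789055, so A ≈ 6,024.6387.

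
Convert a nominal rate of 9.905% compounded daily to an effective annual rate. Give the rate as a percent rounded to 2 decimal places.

10.41%

One year is 365 periods at 0.00027137 each: (1 + 0.00027137)^365 ≈ 1.104107.
EAR = 1.104107 − 1 ≈ 10.41067%.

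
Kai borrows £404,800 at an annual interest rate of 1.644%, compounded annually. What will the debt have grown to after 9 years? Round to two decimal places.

Annual rate = 1.644% = 0.01644; years = 9.
A = 404,800·(1 + 0.01644)^9 ≈ 404,800·1.15807244364 ≈ 468,787.7252.

£468,787.73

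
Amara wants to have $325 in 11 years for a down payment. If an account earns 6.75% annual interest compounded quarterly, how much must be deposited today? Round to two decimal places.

$155.64

Growth factor = (1 + 0.016875)^44 ≈ 2.08820481.
P = 325/2.08820481 ≈ 155.6361.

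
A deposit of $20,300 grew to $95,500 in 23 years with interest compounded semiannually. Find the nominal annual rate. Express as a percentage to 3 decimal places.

The 46-period growth factor is 95,500/20,300 = 4.70443.
r/2 = 4.70443^(1/46) − 1 ≈ 0.0342362, so r ≈ 2·0.0342362 = 6.84724%.

6.847%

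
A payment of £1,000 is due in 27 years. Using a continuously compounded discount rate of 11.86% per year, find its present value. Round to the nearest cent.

P = A·e^(−rt) = 1,000·e^(−3.2022).
e^(−3.2022) ≈ 0.0406726257, so P ≈ 40.6726.

£40.67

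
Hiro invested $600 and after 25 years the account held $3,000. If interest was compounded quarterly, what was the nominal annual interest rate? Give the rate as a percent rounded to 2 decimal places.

6.49%

The 100-period growth factor is 3,000/600 = 5.
r/4 = 5^(1/100) − 1 ≈ 0.0162246, so r ≈ 4·0.0162246 = 6.48984%.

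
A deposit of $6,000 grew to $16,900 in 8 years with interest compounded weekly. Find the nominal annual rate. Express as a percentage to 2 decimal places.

(1 + r/52)^416 = 16,900/6,000 = 2.81667.
1 + r/52 = 2.81667^(1/416) ≈ 1.002492, so r/52 ≈ 0.00249241.
r ≈ 52·0.00249241 = 12.96055%.

12.96%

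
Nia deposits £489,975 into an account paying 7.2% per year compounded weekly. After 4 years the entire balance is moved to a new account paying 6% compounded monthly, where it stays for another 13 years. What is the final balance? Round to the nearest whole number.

Phase 1: 489,975·(1 + 0.072/52)^208 ≈ 653,377.5688.
Phase 2: 653,377.5688·(1 + 0.005)^156 ≈ 1,422,557.5816.

£1,422,558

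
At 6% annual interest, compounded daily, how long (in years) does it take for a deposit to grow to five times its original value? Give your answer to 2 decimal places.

26.83 years

(1 + 0.000164384)^(365t) = 5.
365t = ln 5 / ln(1 + 0.000164384) ≈ 1.6094/0.00016437 ≈ 9791.5520.
t ≈ 26.8262.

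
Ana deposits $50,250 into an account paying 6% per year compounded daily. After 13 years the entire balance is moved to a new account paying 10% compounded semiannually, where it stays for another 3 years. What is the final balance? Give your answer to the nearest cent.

$146,890.50

Phase 1: 50,250·(1 + 0.06/365)^4745 ≈ 109,611.9547.
Phase 2: 109,611.9547·(1 + 0.05)^6 ≈ 146,890.5027.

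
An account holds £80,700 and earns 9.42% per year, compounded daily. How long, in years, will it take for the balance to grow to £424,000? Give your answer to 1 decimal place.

We need (1 + 0.000258082)^(365t) = 5.254, so 365t = ln 5.254 / ln 1.000258 ≈ 6428.9943.
t ≈ 6428.9943/365 = 17.6137 years.

17.6 years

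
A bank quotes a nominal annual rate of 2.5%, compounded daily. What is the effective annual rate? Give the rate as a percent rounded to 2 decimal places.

2.53%

One year is 365 periods at 0.0000684932 each: (1 + 0.0000684932)^365 ≈ 1.025314.
EAR = 1.025314 − 1 ≈ 2.53142%.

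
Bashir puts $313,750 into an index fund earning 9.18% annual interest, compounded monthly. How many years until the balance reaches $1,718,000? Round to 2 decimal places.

(1 + 0.00765)^(12t) = 1,718,000/313,750 = 5.4757.
12t·ln(1 + 0.00765) = ln(5.4757); 12t = 1.7003/0.00762089 ≈ 223.1131.
t ≈ 18.5928 years.

18.59 years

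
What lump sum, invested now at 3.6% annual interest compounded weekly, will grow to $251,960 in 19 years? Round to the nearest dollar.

Growth factor = (1 + 0.036/52)^988 ≈ 1.98132010053.
P = 251,960/1.98132010053 ≈ 127,167.7403.

$127,168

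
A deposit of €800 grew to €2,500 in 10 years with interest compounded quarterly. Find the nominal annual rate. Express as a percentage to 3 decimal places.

(1 + r/4)^40 = 2,500/800 = 3.125.
1 + r/4 = 3.125^(1/40) ≈ 1.028895, so r/4 ≈ 0.0288955.
r ≈ 4·0.0288955 = 11.55818%.

11.558%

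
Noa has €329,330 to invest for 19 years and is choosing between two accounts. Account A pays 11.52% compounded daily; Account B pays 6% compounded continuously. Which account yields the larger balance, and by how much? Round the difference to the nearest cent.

Account A, by €1,908,351.26

A: (1 + 0.1152/365)^6935 ≈ 8.921415854074, so 329,330 × 8.921415854074 ≈ 2,938,089.8832.
B: e^(0.06·19) = e^1.14 ≈ 3.126768365186, so 329,330 × 3.126768365186 ≈ 1,029,738.6257.
Difference ≈ 1,908,351.2575 in favor of A.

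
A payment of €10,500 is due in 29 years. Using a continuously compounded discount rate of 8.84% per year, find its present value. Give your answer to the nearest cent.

P = A·e^(−rt) = 10,500·e^(−2.5636).
e^(−2.5636) ≈ 0.077026943712, so P ≈ 808.7829.

€808.78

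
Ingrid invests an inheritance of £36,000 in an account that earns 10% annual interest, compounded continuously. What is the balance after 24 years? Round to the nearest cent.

A = P·e^(rt) = 36,000·e^(0.1·24) = 36,000·e^2.4.
e^2.4 ≈ 11.0231763806, so A ≈ 396,834.3497.

£396,834.35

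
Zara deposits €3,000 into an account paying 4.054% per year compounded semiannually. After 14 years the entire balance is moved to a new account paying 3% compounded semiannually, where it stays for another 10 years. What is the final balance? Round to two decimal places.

€7,087.05

Phase 1: 3,000·(1 + 0.02027)^28 ≈ 5,261.9235.
Phase 2: 5,261.9235·(1 + 0.015)^20 ≈ 7,087.0480.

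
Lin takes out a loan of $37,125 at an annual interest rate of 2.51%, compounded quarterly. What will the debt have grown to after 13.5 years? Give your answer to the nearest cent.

Periodic rate = 2.51%/4 = 0.006275; periods = 4·13.5 = 54.
A = 37,125·(1 + 0.006275)^54 ≈ 37,125·1.4018478859 ≈ 52,043.6028.

$52,043.60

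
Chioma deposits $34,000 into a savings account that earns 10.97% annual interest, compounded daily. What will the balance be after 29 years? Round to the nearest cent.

Periodic rate = 10.97%/365 = 0.000300548; periods = 365·29 = 10585.
A = 34,000·(1 + 0.1097/365)^10585 ≈ 34,000·24.0665288119 ≈ 818,261.9796.

$818,261.98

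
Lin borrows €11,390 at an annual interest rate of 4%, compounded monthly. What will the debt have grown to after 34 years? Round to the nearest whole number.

Periodic rate = 4%/12 = 0.00333333; periods = 12·34 = 408.
A = 11,390·(1 + 0.04/12)^408 ≈ 11,390·3.8873914637 ≈ 44,277.3888.

€44,277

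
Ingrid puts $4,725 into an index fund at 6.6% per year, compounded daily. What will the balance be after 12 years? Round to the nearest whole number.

$10,431

Growth factor = (1 + 0.066/365)^4380 ≈ 2.2076495624.
A ≈ 4,725 × 2.2076495624 ≈ 10,431.1442.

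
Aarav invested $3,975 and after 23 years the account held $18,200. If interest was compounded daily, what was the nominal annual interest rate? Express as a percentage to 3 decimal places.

6.615%

The 8395-period growth factor is 18,200/3,975 = 4.57862.
r/365 = 4.57862^(1/8395) − 1 ≈ 0.000181243, so r ≈ 365·0.000181243 = 6.61537%.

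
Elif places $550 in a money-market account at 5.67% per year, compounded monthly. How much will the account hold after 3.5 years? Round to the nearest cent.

$670.42

Growth factor = (1 + 0.004725)^42 ≈ 1.21894122.
A ≈ 550 × 1.21894122 ≈ 670.4177.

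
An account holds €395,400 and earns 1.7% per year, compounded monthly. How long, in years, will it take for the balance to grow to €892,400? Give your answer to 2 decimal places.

47.92 years

(1 + 0.00141667)^(12t) = 892,400/395,400 = 2.257.
12t·ln(1 + 0.00141667) = ln(2.257); 12t = 0.81402/0.00141566 ≈ 575.0068.
t ≈ 47.9172 years.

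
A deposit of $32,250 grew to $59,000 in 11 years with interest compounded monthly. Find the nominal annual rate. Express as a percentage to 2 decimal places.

5.50%

(1 + r/12)^132 = 59,000/32,250 = 1.82946.
1 + r/12 = 1.82946^(1/132) ≈ 1.004586, so r/12 ≈ 0.00458639.
r ≈ 12·0.00458639 = 5.50367%.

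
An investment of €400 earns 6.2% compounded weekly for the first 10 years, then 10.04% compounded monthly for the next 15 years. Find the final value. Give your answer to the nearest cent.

€3,330.34

After 10 years at 6.2%: 400 × 1.858241626 ≈ 743.2967.
Then 15 years at 10.04%: 743.2967 × 4.48050078 ≈ 3,330.3412.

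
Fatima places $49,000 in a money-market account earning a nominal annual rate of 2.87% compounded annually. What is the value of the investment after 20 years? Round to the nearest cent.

Annual rate = 2.87% = 0.0287; years = 20.
A = 49,000·(1 + 0.0287)^20 ≈ 49,000·1.761062611 ≈ 86,292.0679.

$86,292.07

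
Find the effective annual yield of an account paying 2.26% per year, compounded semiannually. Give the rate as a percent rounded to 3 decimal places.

EAR = (1 + 2.26%/2)^2 − 1 = (1 + 0.0113)^2 − 1.
(1 + 0.0113)^2 ≈ 1.022728, so EAR ≈ 2.27277%.

2.273%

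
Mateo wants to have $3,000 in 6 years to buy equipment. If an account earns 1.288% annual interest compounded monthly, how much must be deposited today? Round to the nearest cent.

Growth factor = (1 + 0.01288/12)^72 ≈ 1.080299758.
P = 3,000/1.080299758 ≈ 2,777.0070.

$2,777.01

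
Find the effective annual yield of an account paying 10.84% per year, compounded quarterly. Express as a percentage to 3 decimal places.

One year is 4 periods at 0.0271 each: (1 + 0.0271)^4 ≈ 1.112887.
EAR = 1.112887 − 1 ≈ 11.28866%.

11.289%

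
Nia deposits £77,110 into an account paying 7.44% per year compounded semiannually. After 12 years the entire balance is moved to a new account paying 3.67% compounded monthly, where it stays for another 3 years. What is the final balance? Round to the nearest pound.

Phase 1: 77,110·(1 + 0.0372)^24 ≈ 185,272.4726.
Phase 2: 185,272.4726·(1 + 0.0367/12)^36 ≈ 206,801.5313.

£206,802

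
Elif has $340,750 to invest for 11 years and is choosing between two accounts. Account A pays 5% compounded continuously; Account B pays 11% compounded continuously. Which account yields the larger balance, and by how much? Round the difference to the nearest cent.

Account B, by $552,093.93

A: e^(0.05·11) = e^0.55 ≈ 1.73325301787, so 340,750 × 1.73325301787 ≈ 590,605.9658.
B: e^(0.11·11) = e^1.21 ≈ 3.353484652549, so 340,750 × 3.353484652549 ≈ 1,142,699.8954.
Difference ≈ 552,093.9295 in favor of B.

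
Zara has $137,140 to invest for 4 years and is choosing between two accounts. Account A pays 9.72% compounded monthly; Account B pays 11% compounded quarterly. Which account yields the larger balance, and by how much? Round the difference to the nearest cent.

Account B, by $9,683.26

Account A growth factor: (1 + 0.0081)^48 ≈ 1.47290083251; balance ≈ 201,993.6202.
Account B growth factor: (1 + 0.0275)^16 ≈ 1.54350943583; balance ≈ 211,676.8840.
Account B is larger by 9,683.2639.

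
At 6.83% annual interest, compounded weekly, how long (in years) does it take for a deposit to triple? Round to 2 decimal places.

(1 + 0.00131346)^(52t) = 3.
52t = ln 3 / ln(1 + 0.00131346) ≈ 1.0986/0.0013126 ≈ 836.9744.
t ≈ 16.0957.

16.10 years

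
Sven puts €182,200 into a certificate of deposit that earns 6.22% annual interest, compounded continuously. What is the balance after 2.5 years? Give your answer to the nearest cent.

A = P·e^(rt) = 182,200·e^(0.0622·2.5) = 182,200·e^0.1555.
e^0.1555 ≈ 1.16824193607, so A ≈ 212,853.6808.

€212,853.68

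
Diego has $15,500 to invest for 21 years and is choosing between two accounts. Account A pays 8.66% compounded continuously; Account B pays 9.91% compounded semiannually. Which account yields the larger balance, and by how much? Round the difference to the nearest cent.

Account B, by $22,628.07

A: e^(0.0866·21) = e^1.8186 ≈ 6.1632238937, so 15,500 × 6.1632238937 ≈ 95,529.9704.
B: (1 + 0.04955)^42 ≈ 7.62309943403, so 15,500 × 7.62309943403 ≈ 118,158.0412.
Difference ≈ 22,628.0709 in favor of B.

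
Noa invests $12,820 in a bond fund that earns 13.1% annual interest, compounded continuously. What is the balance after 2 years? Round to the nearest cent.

$16,659.93

A = P·e^(rt) = 12,820·e^(0.131·2) = 12,820·e^0.262.
e^0.262 ≈ 1.2995265424, so A ≈ 16,659.9303.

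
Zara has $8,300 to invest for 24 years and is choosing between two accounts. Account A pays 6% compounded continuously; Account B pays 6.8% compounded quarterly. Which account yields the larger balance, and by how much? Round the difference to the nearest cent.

Account B, by $6,836.93

Account A growth factor: e^(0.06·24) = e^1.44 ≈ 4.220695817; balance ≈ 35,031.7753.
Account B growth factor: (1 + 0.017)^96 ≈ 5.0444228072; balance ≈ 41,868.7093.
Account B is larger by 6,836.9340.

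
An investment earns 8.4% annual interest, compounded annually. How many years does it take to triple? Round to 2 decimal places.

13.62 years

(1 + 0.084)^t = 3.
t = ln 3 / ln(1 + 0.084) ≈ 1.0986/0.0806579 ≈ 13.6206.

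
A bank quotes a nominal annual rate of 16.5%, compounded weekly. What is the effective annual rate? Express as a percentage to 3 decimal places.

One year is 52 periods at 0.00317308 each: (1 + 0.00317308)^52 ≈ 1.179085.
EAR = 1.179085 − 1 ≈ 17.90851%.

17.909%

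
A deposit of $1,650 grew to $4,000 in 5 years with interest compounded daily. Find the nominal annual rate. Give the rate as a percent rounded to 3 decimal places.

(1 + r/365)^1825 = 4,000/1,650 = 2.42424.
1 + r/365 = 2.42424^(1/1825) ≈ 1.000485, so r/365 ≈ 0.000485334.
r ≈ 365·0.000485334 = 17.71468%.

17.715%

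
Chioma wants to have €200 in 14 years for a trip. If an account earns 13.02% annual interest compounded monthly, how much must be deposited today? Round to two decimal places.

€32.63

Growth factor = (1 + 0.01085)^168 ≈ 6.12869758.
P = 200/6.12869758 ≈ 32.6334.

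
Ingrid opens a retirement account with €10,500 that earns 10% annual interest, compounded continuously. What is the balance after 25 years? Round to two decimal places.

€127,916.19

A = P·e^(rt) = 10,500·e^(0.1·25) = 10,500·e^2.5.
e^2.5 ≈ 12.1824939607, so A ≈ 127,916.1866.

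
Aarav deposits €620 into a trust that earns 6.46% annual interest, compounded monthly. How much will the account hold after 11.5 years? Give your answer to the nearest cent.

Periodic rate = 6.46%/12 = 0.00538333; periods = 12·11.5 = 138.
A = 620·(1 + 0.0646/12)^138 ≈ 620·2.097838457 ≈ 1,300.6598.

€1,300.66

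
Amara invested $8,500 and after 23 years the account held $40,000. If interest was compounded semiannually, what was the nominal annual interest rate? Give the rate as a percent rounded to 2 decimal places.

(1 + r/2)^46 = 40,000/8,500 = 4.70588.
1 + r/2 = 4.70588^(1/46) ≈ 1.034243, so r/2 ≈ 0.0342431.
r ≈ 2·0.0342431 = 6.84862%.

6.85%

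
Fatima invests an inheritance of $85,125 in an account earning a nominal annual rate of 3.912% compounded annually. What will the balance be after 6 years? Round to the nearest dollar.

Growth factor = (1 + 0.03912)^6 ≈ 1.25890866493.
A ≈ 85,125 × 1.25890866493 ≈ 107,164.6001.

$107,165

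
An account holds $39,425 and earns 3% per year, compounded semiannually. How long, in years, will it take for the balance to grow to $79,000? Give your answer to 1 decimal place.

23.3 years

We need (1 + 0.015)^(2t) = 2.0038, so 2t = ln 2.0038 / ln 1.015 ≈ 46.6832.
t ≈ 46.6832/2 = 23.3416 years.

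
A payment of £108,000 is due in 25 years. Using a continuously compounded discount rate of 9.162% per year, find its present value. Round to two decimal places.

P = A·e^(−rt) = 108,000·e^(−2.2905).
e^(−2.2905) ≈ 0.101215841279, so P ≈ 10,931.3109.

£10,931.31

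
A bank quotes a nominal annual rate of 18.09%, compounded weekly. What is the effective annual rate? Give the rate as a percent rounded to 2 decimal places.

EAR = (1 + 18.09%/52)^52 − 1 = (1 + 0.00347885)^52 − 1.
(1 + 0.00347885)^52 ≈ 1.197919, so EAR ≈ 19.79192%.

19.79%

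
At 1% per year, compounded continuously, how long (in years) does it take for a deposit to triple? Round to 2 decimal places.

e^(0.01t) = 3, so 0.01t = ln 3 ≈ 1.0986.
t ≈ 1.0986/0.01 ≈ 109.8612.

109.86 years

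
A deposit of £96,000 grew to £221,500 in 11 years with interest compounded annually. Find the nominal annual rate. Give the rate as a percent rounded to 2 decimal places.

(1 + r)^11 = 221,500/96,000 = 2.30729.
1 + r = 2.30729^(1/11) ≈ 1.07897, so r ≈ 0.0789699.
r ≈ 7.89699%.

7.90%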